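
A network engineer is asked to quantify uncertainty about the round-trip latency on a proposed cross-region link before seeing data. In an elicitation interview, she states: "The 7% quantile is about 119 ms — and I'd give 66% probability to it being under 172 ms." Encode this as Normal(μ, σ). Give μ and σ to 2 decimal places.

μ = 160.42, σ = 28.07

The p-quantile of Normal(μ,σ) is μ + z_p·σ, with z_{0.07} = -1.476 and z_{0.66} = 0.4125.
Eliminate σ: μ = (z₂·x₁ − z₁·x₂)/(z₂ − z₁) = (0.4125·119 − (-1.476)·172)/1.888 = 160.42.
Then σ = (x₂ − x₁)/(z₂ − z₁) = (172 − 119)/1.888 = 28.07.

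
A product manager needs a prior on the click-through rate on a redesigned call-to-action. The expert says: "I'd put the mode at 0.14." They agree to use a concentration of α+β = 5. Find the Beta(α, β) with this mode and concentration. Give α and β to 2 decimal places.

α = 1.42, β = 3.58

For α,β > 1 the Beta mode is (α−1)/(α+β−2). With α+β = 5, the mode is (α−1)/3.
Set (α−1)/3 = 0.14 → α = 1 + 0.14·3 = 1.42.
β = 5 − α = 3.58.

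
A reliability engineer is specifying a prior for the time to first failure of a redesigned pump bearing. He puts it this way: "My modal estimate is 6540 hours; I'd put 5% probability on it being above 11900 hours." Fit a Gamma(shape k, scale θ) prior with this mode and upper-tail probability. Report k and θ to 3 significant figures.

k ≈ 8.77, θ ≈ 841

Gamma(k,θ) with k>1 has mode (k−1)θ, so θ = 6540/(k−1).
Need P(X < 11900) = 0.95 with θ tied to k this way. Start at k = 2, θ = 6540: P(X<11900) ≈ 0.543.
Too low — raise k to concentrate. Iterating converges to k ≈ 8.77.
Then θ = 6540/(8.77−1) ≈ 841.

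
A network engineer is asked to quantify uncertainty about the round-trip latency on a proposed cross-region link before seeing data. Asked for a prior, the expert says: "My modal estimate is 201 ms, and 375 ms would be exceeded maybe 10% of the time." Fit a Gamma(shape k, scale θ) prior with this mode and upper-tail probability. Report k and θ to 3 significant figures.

Gamma(k,θ) with k>1 has mode (k−1)θ, so θ = 201/(k−1).
Need P(X < 375) = 0.9 with θ tied to k this way. Start at k = 2, θ = 201: P(X<375) ≈ 0.556.
Too low — raise k to concentrate. Iterating converges to k ≈ 5.91.
Then θ = 201/(5.91−1) ≈ 40.9.

k ≈ 5.91, θ ≈ 40.9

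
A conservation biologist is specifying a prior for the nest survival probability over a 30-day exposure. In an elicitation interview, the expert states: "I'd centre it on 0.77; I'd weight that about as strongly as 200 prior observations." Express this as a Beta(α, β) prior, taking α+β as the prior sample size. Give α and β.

α = 154, β = 46

Under the effective-sample-size interpretation, Beta(α, β) has prior mean α/(α+β) and prior sample size α+β.
So α+β = 200 and α/(α+β) = 0.77, giving α = 0.77·200 = 154 and β = 200 − 154 = 46.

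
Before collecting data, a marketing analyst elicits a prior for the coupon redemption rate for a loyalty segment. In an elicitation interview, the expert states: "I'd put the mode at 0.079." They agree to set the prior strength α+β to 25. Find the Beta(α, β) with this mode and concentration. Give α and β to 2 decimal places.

α = 2.82, β = 22.18

For α,β > 1 the Beta mode is (α−1)/(α+β−2). With α+β = 25, the mode is (α−1)/23.
Set (α−1)/23 = 0.079 → α = 1 + 0.079·23 = 2.82.
β = 25 − α = 22.18.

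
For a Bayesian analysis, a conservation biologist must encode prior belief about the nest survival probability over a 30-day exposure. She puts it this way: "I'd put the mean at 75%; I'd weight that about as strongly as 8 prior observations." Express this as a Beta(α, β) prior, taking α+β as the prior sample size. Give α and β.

α = 6, β = 2

Under the effective-sample-size interpretation, Beta(α, β) has prior mean α/(α+β) and prior sample size α+β.
So α+β = 8 and α/(α+β) = 0.75, giving α = 0.75·8 = 6 and β = 8 − 6 = 2.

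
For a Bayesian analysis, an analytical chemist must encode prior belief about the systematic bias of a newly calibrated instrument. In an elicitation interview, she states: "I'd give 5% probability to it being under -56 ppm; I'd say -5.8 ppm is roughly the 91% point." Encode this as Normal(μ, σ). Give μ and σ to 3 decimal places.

The p-quantile of Normal(μ,σ) is μ + z_p·σ, with z_{0.05} = -1.645 and z_{0.91} = 1.341.
Eliminate σ: μ = (z₂·x₁ − z₁·x₂)/(z₂ − z₁) = (1.341·-56 − (-1.645)·-5.8)/2.986 = -28.343.
Then σ = (x₂ − x₁)/(z₂ − z₁) = (-5.8 − -56)/2.986 = 16.814.

μ = -28.343, σ = 16.814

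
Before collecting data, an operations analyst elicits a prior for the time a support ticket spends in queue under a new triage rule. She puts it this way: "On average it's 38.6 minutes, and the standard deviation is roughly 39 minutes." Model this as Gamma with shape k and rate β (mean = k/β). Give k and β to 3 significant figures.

For Gamma(k, rate β): mean = k/β, variance = k/β², so CV = 1/√k.
CV = SD/mean = 39/38.6 = 1.01, hence k = 1/CV² = 0.98.
Then β = k/mean = 0.98/38.6 = 0.0254.

k ≈ 0.98, β ≈ 0.0254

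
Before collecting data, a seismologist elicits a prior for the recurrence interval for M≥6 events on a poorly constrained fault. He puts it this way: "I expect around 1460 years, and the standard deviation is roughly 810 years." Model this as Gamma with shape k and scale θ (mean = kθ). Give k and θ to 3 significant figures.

k ≈ 3.25, θ ≈ 449

For Gamma(k, scale θ): mean = kθ, variance = kθ², so CV = 1/√k.
CV = SD/mean = 810/1460 = 0.5548, hence k = 1/CV² = 3.25.
Then θ = mean/k = 1460/3.25 = 449.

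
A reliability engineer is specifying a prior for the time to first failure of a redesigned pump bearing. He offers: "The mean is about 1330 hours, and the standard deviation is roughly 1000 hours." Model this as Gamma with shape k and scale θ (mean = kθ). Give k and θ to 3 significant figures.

k ≈ 1.77, θ ≈ 752

For Gamma(k, scale θ): mean = kθ, variance = kθ², so CV = 1/√k.
CV = SD/mean = 1000/1330 = 0.7519, hence k = 1/CV² = 1.77.
Then θ = mean/k = 1330/1.77 = 752.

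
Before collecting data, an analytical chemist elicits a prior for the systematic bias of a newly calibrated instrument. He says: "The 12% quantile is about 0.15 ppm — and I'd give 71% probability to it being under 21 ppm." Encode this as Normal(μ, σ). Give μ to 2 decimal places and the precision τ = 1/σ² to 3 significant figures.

The p-quantile of Normal(μ,σ) is μ + z_p·σ, with z_{0.12} = -1.175 and z_{0.71} = 0.5534.
Eliminate σ: μ = (z₂·x₁ − z₁·x₂)/(z₂ − z₁) = (0.5534·0.15 − (-1.175)·21)/1.728 = 14.32.
Then σ = (x₂ − x₁)/(z₂ − z₁) = (21 − 0.15)/1.728 = 12.06.
Precision τ = 1/σ² = 1/12.06² = 0.00687.

μ = 14.32, τ = 0.00687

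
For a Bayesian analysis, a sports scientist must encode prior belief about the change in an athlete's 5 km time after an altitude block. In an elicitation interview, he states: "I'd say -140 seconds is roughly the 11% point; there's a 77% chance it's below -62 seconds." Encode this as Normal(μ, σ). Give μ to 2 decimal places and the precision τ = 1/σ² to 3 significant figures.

μ = -91.32, τ = 0.000635

For Normal(μ,σ), the p-quantile is μ + z_p·σ. Here z_{0.11} = -1.227, z_{0.77} = 0.7388.
So -140 = μ − 1.227σ and -62 = μ + 0.7388σ.
Subtracting: σ = (-62 − -140)/(0.7388 − (-1.227)) = 39.69.
Then μ = -140 − (-1.227)·39.69 = -91.32.
Precision τ = 1/σ² = 1/39.69² = 0.000635.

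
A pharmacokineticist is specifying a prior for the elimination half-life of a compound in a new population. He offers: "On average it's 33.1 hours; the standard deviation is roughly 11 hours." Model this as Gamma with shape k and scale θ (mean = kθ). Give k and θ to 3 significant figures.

k ≈ 9.05, θ ≈ 3.66

For Gamma(k, scale θ): mean = kθ, variance = kθ², so CV = 1/√k.
CV = SD/mean = 11/33.1 = 0.3323, hence k = 1/CV² = 9.05.
Then θ = mean/k = 33.1/9.05 = 3.66.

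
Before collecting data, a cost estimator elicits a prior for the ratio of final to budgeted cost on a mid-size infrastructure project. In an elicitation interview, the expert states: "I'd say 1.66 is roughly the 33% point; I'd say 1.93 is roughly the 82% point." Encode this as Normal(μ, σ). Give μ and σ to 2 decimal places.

For Normal(μ,σ), the p-quantile is μ + z_p·σ. Here z_{0.33} = -0.4399, z_{0.82} = 0.9154.
So 1.66 = μ − 0.4399σ and 1.93 = μ + 0.9154σ.
Subtracting: σ = (1.93 − 1.66)/(0.9154 − (-0.4399)) = 0.20.
Then μ = 1.66 − (-0.4399)·0.20 = 1.75.

μ = 1.75, σ = 0.20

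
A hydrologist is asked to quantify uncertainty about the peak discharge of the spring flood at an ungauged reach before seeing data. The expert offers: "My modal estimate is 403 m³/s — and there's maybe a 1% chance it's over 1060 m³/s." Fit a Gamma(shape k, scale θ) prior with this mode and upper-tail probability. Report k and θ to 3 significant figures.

Gamma(k,θ) with k>1 has mode (k−1)θ, so θ = 403/(k−1).
Need P(X < 1060) = 0.99 with θ tied to k this way. Start at k = 2, θ = 403: P(X<1060) ≈ 0.738.
Too low — raise k to concentrate. Iterating converges to k ≈ 5.96.
Then θ = 403/(5.96−1) ≈ 81.2.

k ≈ 5.96, θ ≈ 81.2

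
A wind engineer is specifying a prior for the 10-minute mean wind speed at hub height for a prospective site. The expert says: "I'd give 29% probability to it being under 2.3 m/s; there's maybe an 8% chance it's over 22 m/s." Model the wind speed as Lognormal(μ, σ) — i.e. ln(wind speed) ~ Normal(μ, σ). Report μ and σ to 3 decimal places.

If T ~ Lognormal(μ,σ) then ln T ~ Normal(μ,σ), so the p-quantile of ln T is μ + z_p·σ.
ln(2.3) = 0.8329 and ln(22) = 3.091; z_{0.29} = -0.5534, z_{0.92} = 1.405.
σ = (3.091 − 0.8329)/(1.405 − (-0.5534)) = 1.153.
μ = 0.8329 − (-0.5534)·1.153 = 1.471.

μ ≈ 1.471, σ ≈ 1.153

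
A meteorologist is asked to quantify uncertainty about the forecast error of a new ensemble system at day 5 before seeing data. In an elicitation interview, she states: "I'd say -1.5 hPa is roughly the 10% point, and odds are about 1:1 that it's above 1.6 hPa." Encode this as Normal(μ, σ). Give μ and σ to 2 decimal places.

The p-quantile of Normal(μ,σ) is μ + z_p·σ, with z_{0.1} = -1.282 and z_{0.5} = 0.
Eliminate σ: μ = (z₂·x₁ − z₁·x₂)/(z₂ − z₁) = (0·-1.5 − (-1.282)·1.6)/1.282 = 1.60.
Then σ = (x₂ − x₁)/(z₂ − z₁) = (1.6 − -1.5)/1.282 = 2.42.

μ = 1.60, σ = 2.42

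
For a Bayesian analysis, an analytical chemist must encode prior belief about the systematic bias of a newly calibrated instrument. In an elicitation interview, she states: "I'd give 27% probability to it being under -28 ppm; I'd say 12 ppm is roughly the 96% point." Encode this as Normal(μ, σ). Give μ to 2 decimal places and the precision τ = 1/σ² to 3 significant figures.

The p-quantile of Normal(μ,σ) is μ + z_p·σ, with z_{0.27} = -0.6128 and z_{0.96} = 1.751.
Eliminate σ: μ = (z₂·x₁ − z₁·x₂)/(z₂ − z₁) = (1.751·-28 − (-0.6128)·12)/2.363 = -17.63.
Then σ = (x₂ − x₁)/(z₂ − z₁) = (12 − -28)/2.363 = 16.92.
Precision τ = 1/σ² = 1/16.92² = 0.00349.

μ = -17.63, τ = 0.00349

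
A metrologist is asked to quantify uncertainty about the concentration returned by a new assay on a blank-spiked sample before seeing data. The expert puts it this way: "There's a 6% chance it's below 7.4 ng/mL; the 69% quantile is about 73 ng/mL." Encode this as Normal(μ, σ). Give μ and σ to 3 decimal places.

The p-quantile of Normal(μ,σ) is μ + z_p·σ, with z_{0.06} = -1.555 and z_{0.69} = 0.4959.
Eliminate σ: μ = (z₂·x₁ − z₁·x₂)/(z₂ − z₁) = (0.4959·7.4 − (-1.555)·73)/2.051 = 57.138.
Then σ = (x₂ − x₁)/(z₂ − z₁) = (73 − 7.4)/2.051 = 31.990.

μ = 57.138, σ = 31.990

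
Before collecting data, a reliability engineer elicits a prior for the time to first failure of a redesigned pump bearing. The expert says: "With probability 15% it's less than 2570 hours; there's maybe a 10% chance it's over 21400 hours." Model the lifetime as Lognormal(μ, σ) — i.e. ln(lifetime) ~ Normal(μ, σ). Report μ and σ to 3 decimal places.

If T ~ Lognormal(μ,σ) then ln T ~ Normal(μ,σ), so the p-quantile of ln T is μ + z_p·σ.
ln(2570) = 7.852 and ln(21400) = 9.971; z_{0.15} = -1.036, z_{0.9} = 1.282.
σ = (9.971 − 7.852)/(1.282 − (-1.036)) = 0.914.
μ = 7.852 − (-1.036)·0.914 = 8.799.

μ ≈ 8.799, σ ≈ 0.914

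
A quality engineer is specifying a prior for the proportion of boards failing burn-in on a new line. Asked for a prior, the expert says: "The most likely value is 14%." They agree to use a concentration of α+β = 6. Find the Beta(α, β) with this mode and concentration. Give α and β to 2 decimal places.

For α,β > 1 the Beta mode is (α−1)/(α+β−2). With α+β = 6, the mode is (α−1)/4.
Set (α−1)/4 = 0.14 → α = 1 + 0.14·4 = 1.56.
β = 6 − α = 4.44.

α = 1.56, β = 4.44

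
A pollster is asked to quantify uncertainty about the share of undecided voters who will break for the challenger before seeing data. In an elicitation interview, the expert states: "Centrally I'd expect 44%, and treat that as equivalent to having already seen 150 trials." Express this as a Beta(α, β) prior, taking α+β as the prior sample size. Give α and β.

Under the effective-sample-size interpretation, Beta(α, β) has prior mean α/(α+β) and prior sample size α+β.
So α+β = 150 and α/(α+β) = 0.44, giving α = 0.44·150 = 66 and β = 150 − 66 = 84.

α = 66, β = 84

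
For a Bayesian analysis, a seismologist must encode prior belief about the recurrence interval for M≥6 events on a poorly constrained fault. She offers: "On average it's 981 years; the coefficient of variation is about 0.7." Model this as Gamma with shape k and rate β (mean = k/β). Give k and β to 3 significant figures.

k ≈ 2.04, β ≈ 0.00208

For Gamma(k, rate β): mean = k/β, variance = k/β², so CV = 1/√k.
CV = 0.7, hence k = 1/CV² = 2.04.
Then β = k/mean = 2.04/981 = 0.00208.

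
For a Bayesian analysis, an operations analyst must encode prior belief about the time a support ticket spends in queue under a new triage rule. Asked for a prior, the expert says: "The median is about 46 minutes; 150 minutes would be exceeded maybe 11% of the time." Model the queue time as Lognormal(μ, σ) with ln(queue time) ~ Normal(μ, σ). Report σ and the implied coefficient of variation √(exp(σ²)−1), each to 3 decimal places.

If T ~ Lognormal(μ,σ) then ln T ~ Normal(μ,σ), so the p-quantile of ln T is μ + z_p·σ.
ln(46) = 3.829 and ln(150) = 5.011; z_{0.5} = 0, z_{0.89} = 1.227.
σ = (5.011 − 3.829)/(1.227 − (0)) = 0.964.
μ = 3.829 − (0)·0.964 = 3.829.
CV = √(exp(σ²)−1) = √(exp(0.9287)−1) = 1.237.

σ ≈ 0.964, CV ≈ 1.237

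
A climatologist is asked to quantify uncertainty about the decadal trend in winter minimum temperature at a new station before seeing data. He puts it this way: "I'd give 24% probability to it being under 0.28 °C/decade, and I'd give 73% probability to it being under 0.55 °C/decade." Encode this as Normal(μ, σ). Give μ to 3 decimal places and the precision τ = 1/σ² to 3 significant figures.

μ = 0.425, τ = 23.9

The p-quantile of Normal(μ,σ) is μ + z_p·σ, with z_{0.24} = -0.7063 and z_{0.73} = 0.6128.
Eliminate σ: μ = (z₂·x₁ − z₁·x₂)/(z₂ − z₁) = (0.6128·0.28 − (-0.7063)·0.55)/1.319 = 0.425.
Then σ = (x₂ − x₁)/(z₂ − z₁) = (0.55 − 0.28)/1.319 = 0.205.
Precision τ = 1/σ² = 1/0.2047² = 23.9.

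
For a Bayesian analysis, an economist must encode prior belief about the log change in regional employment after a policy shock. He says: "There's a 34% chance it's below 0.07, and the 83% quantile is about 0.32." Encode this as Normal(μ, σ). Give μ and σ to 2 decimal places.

The p-quantile of Normal(μ,σ) is μ + z_p·σ, with z_{0.34} = -0.4125 and z_{0.83} = 0.9542.
Eliminate σ: μ = (z₂·x₁ − z₁·x₂)/(z₂ − z₁) = (0.9542·0.07 − (-0.4125)·0.32)/1.367 = 0.15.
Then σ = (x₂ − x₁)/(z₂ − z₁) = (0.32 − 0.07)/1.367 = 0.18.

μ = 0.15, σ = 0.18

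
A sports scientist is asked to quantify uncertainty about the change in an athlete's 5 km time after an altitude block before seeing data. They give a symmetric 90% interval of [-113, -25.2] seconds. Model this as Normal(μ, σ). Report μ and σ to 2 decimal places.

A symmetric 90% interval runs μ ± z·σ with z = 1.645.
Half-width = 43.9, so σ = 43.9/1.645 = 26.69.
μ is the interval midpoint, -69.10.

μ = -69.10, σ = 26.69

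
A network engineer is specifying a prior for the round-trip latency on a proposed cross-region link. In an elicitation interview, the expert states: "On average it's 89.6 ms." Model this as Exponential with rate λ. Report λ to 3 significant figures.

Exponential mean = 1/λ, so λ = 1/89.6 = 0.0112.

λ ≈ 0.0112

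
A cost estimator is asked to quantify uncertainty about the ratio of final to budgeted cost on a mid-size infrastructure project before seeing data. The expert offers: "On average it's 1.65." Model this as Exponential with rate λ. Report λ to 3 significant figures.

Exponential mean = 1/λ, so λ = 1/1.65 = 0.606.

λ ≈ 0.606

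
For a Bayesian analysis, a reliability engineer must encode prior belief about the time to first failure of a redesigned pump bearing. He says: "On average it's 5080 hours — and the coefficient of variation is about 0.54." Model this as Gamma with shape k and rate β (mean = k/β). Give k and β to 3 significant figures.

For Gamma(k, rate β): mean = k/β, variance = k/β², so CV = 1/√k.
CV = 0.54, hence k = 1/CV² = 3.43.
Then β = k/mean = 3.43/5080 = 0.000675.

k ≈ 3.43, β ≈ 0.000675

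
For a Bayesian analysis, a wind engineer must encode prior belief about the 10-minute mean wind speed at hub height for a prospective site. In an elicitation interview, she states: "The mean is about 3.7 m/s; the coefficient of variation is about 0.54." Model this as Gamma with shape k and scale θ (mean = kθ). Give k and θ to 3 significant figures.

For Gamma(k, scale θ): mean = kθ, variance = kθ², so CV = 1/√k.
CV = 0.54, hence k = 1/CV² = 3.43.
Then θ = mean/k = 3.7/3.43 = 1.08.

k ≈ 3.43, θ ≈ 1.08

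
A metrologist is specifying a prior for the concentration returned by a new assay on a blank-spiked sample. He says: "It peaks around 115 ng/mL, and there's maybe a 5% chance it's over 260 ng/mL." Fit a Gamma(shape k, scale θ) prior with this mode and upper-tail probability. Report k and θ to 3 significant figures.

k ≈ 5.12, θ ≈ 27.9

Gamma(k,θ) with k>1 has mode (k−1)θ, so θ = 115/(k−1).
Need P(X < 260) = 0.95 with θ tied to k this way. Start at k = 2, θ = 115: P(X<260) ≈ 0.660.
Too low — raise k to concentrate. Iterating converges to k ≈ 5.12.
Then θ = 115/(5.12−1) ≈ 27.9.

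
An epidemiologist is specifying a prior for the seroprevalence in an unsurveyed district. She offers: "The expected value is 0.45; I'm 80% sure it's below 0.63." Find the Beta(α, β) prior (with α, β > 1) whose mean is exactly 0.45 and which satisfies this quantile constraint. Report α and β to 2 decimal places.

α ≈ 2.44, β ≈ 2.98

With mean 0.45 fixed, write α = 0.45s, β = 0.55s where s = α+β.
Need P(θ < 0.63) = 0.8 under Beta(0.45s, 0.55s). Normal approximation: (q−m)/√(m(1−m)/s) ≈ z_{0.8} = 0.842, so s ≈ 0.45·0.55·(0.842)²/(0.63−0.45)² = 5.4.
At s = 5.4: P(θ<0.63) ≈ 0.800. Adjusting to match 0.8 gives s ≈ 5.43.
So α = 0.45·5.43 ≈ 2.44, β = 0.55·5.43 ≈ 2.98.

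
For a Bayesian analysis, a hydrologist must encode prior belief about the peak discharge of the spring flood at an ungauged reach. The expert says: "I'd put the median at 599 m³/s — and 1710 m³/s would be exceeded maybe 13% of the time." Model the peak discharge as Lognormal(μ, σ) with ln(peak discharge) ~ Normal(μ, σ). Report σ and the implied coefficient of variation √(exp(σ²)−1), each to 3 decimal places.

If T ~ Lognormal(μ,σ) then ln T ~ Normal(μ,σ), so the p-quantile of ln T is μ + z_p·σ.
ln(599) = 6.395 and ln(1710) = 7.444; z_{0.5} = 0, z_{0.87} = 1.126.
σ = (7.444 − 6.395)/(1.126 − (0)) = 0.931.
μ = 6.395 − (0)·0.931 = 6.395.
CV = √(exp(σ²)−1) = √(exp(0.8673)−1) = 1.175.

σ ≈ 0.931, CV ≈ 1.175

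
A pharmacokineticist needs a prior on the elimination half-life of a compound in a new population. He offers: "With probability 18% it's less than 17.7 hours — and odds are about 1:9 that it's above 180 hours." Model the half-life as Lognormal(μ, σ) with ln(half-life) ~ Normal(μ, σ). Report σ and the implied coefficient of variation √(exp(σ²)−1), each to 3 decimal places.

If T ~ Lognormal(μ,σ) then ln T ~ Normal(μ,σ), so the p-quantile of ln T is μ + z_p·σ.
ln(17.7) = 2.874 and ln(180) = 5.193; z_{0.18} = -0.9154, z_{0.9} = 1.282.
σ = (5.193 − 2.874)/(1.282 − (-0.9154)) = 1.056.
μ = 2.874 − (-0.9154)·1.056 = 3.840.
CV = √(exp(σ²)−1) = √(exp(1.1146)−1) = 1.431.

σ ≈ 1.056, CV ≈ 1.431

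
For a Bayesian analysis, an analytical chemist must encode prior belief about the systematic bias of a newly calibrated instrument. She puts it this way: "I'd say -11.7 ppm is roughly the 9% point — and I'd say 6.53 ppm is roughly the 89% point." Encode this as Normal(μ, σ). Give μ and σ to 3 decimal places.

For Normal(μ,σ), the p-quantile is μ + z_p·σ. Here z_{0.09} = -1.341, z_{0.89} = 1.227.
So -11.7 = μ − 1.341σ and 6.53 = μ + 1.227σ.
Subtracting: σ = (6.53 − -11.7)/(1.227 − (-1.341)) = 7.101.
Then μ = -11.7 − (-1.341)·7.101 = -2.179.

μ = -2.179, σ = 7.101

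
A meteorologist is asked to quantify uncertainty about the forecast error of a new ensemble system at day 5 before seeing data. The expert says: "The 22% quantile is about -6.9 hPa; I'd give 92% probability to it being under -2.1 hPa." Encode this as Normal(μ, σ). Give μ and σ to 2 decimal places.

For Normal(μ,σ), the p-quantile is μ + z_p·σ. Here z_{0.22} = -0.7722, z_{0.92} = 1.405.
So -6.9 = μ − 0.7722σ and -2.1 = μ + 1.405σ.
Subtracting: σ = (-2.1 − -6.9)/(1.405 − (-0.7722)) = 2.20.
Then μ = -6.9 − (-0.7722)·2.20 = -5.20.

μ = -5.20, σ = 2.20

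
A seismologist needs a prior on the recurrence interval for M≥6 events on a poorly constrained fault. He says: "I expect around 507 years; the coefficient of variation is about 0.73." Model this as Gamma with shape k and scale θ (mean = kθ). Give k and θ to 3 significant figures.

For Gamma(k, scale θ): mean = kθ, variance = kθ², so CV = 1/√k.
CV = 0.73, hence k = 1/CV² = 1.88.
Then θ = mean/k = 507/1.88 = 270.

k ≈ 1.88, θ ≈ 270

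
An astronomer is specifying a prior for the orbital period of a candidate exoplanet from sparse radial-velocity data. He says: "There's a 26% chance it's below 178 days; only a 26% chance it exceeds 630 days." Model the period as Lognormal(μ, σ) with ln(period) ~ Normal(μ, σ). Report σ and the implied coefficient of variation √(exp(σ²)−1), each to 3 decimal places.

If T ~ Lognormal(μ,σ) then ln T ~ Normal(μ,σ), so the p-quantile of ln T is μ + z_p·σ.
ln(178) = 5.182 and ln(630) = 6.446; z_{0.26} = -0.6433, z_{0.74} = 0.6433.
σ = (6.446 − 5.182)/(0.6433 − (-0.6433)) = 0.982.
μ = 5.182 − (-0.6433)·0.982 = 5.814.
CV = √(exp(σ²)−1) = √(exp(0.9649)−1) = 1.275.

σ ≈ 0.982, CV ≈ 1.275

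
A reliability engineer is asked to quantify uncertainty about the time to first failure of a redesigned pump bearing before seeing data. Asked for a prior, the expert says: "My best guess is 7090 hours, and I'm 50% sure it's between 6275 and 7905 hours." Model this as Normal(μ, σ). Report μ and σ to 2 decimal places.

μ = 7090.00, σ = 1208.32

A symmetric 50% interval runs μ ± z·σ with z = 0.6745.
Half-width = 815, so σ = 815/0.6745 = 1208.32.
μ is the stated best guess, 7090.00.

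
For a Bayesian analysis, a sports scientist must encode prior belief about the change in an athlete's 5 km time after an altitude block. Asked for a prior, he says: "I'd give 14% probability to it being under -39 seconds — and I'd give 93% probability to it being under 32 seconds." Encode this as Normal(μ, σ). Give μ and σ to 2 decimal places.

μ = -8.99, σ = 27.78

For Normal(μ,σ), the p-quantile is μ + z_p·σ. Here z_{0.14} = -1.08, z_{0.93} = 1.476.
So -39 = μ − 1.08σ and 32 = μ + 1.476σ.
Subtracting: σ = (32 − -39)/(1.476 − (-1.08)) = 27.78.
Then μ = -39 − (-1.08)·27.78 = -8.99.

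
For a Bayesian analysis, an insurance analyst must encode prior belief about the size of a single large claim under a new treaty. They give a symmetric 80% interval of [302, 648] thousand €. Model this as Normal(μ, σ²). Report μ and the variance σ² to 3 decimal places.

A symmetric 80% interval runs μ ± z·σ with z = 1.282.
Half-width = 173, so σ = 173/1.282 = 134.9926 and σ² = 18223.007.
μ is the interval midpoint, 475.000.

μ = 475.000, σ² = 18223.007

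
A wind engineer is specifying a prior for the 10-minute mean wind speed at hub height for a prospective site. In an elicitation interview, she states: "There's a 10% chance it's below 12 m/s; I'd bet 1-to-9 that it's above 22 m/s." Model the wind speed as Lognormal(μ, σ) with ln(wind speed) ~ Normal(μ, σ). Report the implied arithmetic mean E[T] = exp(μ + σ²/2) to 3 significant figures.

If T ~ Lognormal(μ,σ) then ln T ~ Normal(μ,σ), so the p-quantile of ln T is μ + z_p·σ.
ln(12) = 2.485 and ln(22) = 3.091; z_{0.1} = -1.282, z_{0.9} = 1.282.
σ = (3.091 − 2.485)/(1.282 − (-1.282)) = 0.236.
μ = 2.485 − (-1.282)·0.236 = 2.788.
E[T] = exp(μ + σ²/2) = exp(2.788 + 0.0280) = 16.7 m/s.

E[T] ≈ 16.7 m/s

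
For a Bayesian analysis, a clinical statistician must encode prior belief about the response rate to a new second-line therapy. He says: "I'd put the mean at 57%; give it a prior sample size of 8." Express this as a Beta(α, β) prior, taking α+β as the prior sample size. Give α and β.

α = 4.56, β = 3.44

Under the effective-sample-size interpretation, Beta(α, β) has prior mean α/(α+β) and prior sample size α+β.
So α+β = 8 and α/(α+β) = 0.57, giving α = 0.57·8 = 4.56 and β = 8 − 4.56 = 3.44.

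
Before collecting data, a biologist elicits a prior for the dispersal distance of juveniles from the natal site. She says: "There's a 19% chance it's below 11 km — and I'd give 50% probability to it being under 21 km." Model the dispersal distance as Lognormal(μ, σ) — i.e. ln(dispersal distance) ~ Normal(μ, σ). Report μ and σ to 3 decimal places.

If T ~ Lognormal(μ,σ) then ln T ~ Normal(μ,σ), so the p-quantile of ln T is μ + z_p·σ.
ln(11) = 2.398 and ln(21) = 3.045; z_{0.19} = -0.8779, z_{0.5} = 0.
σ = (3.045 − 2.398)/(0 − (-0.8779)) = 0.737.
μ = 2.398 − (-0.8779)·0.737 = 3.045.

μ ≈ 3.045, σ ≈ 0.737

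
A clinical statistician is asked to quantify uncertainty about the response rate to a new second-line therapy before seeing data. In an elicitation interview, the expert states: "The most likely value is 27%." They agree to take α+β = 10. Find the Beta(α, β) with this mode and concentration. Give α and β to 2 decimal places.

For α,β > 1 the Beta mode is (α−1)/(α+β−2). With α+β = 10, the mode is (α−1)/8.
Set (α−1)/8 = 0.27 → α = 1 + 0.27·8 = 3.16.
β = 10 − α = 6.84.

α = 3.16, β = 6.84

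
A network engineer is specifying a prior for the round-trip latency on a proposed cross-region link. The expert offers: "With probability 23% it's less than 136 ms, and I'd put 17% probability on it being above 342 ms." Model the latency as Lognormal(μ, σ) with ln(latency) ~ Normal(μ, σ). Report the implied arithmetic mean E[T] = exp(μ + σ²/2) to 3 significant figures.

If T ~ Lognormal(μ,σ) then ln T ~ Normal(μ,σ), so the p-quantile of ln T is μ + z_p·σ.
ln(136) = 4.913 and ln(342) = 5.835; z_{0.23} = -0.7388, z_{0.83} = 0.9542.
σ = (5.835 − 4.913)/(0.9542 − (-0.7388)) = 0.545.
μ = 4.913 − (-0.7388)·0.545 = 5.315.
E[T] = exp(μ + σ²/2) = exp(5.315 + 0.1483) = 236 ms.

E[T] ≈ 236 ms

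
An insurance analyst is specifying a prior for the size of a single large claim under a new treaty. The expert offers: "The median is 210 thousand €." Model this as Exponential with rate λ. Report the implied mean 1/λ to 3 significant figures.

mean ≈ 303 thousand €

Exponential median = ln 2 / λ, so λ = ln 2 / 210.0 = 0.0033.
Mean = 1/λ = 303 thousand €.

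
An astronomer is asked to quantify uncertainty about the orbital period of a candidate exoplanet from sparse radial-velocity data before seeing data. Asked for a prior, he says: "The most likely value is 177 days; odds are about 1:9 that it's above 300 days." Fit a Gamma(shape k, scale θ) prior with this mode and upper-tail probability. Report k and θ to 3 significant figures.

k ≈ 7.8, θ ≈ 26

Gamma(k,θ) with k>1 has mode (k−1)θ, so θ = 177/(k−1).
Need P(X < 300) = 0.9 with θ tied to k this way. Start at k = 2, θ = 177: P(X<300) ≈ 0.505.
Too low — raise k to concentrate. Iterating converges to k ≈ 7.8.
Then θ = 177/(7.8−1) ≈ 26.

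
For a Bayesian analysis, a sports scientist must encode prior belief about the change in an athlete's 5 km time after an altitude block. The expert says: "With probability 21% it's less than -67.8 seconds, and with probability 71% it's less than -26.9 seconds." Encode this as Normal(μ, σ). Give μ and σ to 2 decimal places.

μ = -43.54, σ = 30.08

The p-quantile of Normal(μ,σ) is μ + z_p·σ, with z_{0.21} = -0.8064 and z_{0.71} = 0.5534.
Eliminate σ: μ = (z₂·x₁ − z₁·x₂)/(z₂ − z₁) = (0.5534·-67.8 − (-0.8064)·-26.9)/1.36 = -43.54.
Then σ = (x₂ − x₁)/(z₂ − z₁) = (-26.9 − -67.8)/1.36 = 30.08.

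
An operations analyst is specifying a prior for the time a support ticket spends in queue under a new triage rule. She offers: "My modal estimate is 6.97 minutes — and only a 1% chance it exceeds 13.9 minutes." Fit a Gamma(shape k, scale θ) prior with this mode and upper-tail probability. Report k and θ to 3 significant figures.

Gamma(k,θ) with k>1 has mode (k−1)θ, so θ = 6.97/(k−1).
Need P(X < 13.9) = 0.99 with θ tied to k this way. Start at k = 2, θ = 6.97: P(X<13.9) ≈ 0.592.
Too low — raise k to concentrate. Iterating converges to k ≈ 11.3.
Then θ = 6.97/(11.3−1) ≈ 0.676.

k ≈ 11.3, θ ≈ 0.676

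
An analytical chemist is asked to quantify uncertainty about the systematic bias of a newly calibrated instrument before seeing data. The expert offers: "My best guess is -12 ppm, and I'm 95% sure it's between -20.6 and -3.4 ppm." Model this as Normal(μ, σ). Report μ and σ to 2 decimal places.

A symmetric 95% interval runs μ ± z·σ with z = 1.96.
Half-width = 8.6, so σ = 8.6/1.96 = 4.39.
μ is the stated best guess, -12.00.

μ = -12.00, σ = 4.39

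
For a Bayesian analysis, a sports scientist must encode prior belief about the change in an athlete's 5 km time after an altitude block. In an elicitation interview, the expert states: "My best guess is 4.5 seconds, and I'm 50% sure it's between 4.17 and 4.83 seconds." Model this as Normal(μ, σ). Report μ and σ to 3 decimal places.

μ = 4.500, σ = 0.489

A symmetric 50% interval runs μ ± z·σ with z = 0.6745.
Half-width = 0.33, so σ = 0.33/0.6745 = 0.489.
μ is the stated best guess, 4.500.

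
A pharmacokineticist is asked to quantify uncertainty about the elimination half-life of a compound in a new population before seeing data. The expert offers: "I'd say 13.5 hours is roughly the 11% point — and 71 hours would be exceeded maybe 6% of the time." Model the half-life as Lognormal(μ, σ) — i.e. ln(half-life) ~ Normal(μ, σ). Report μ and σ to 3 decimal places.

μ ≈ 3.335, σ ≈ 0.597

If T ~ Lognormal(μ,σ) then ln T ~ Normal(μ,σ), so the p-quantile of ln T is μ + z_p·σ.
ln(13.5) = 2.603 and ln(71) = 4.263; z_{0.11} = -1.227, z_{0.94} = 1.555.
σ = (4.263 − 2.603)/(1.555 − (-1.227)) = 0.597.
μ = 2.603 − (-1.227)·0.597 = 3.335.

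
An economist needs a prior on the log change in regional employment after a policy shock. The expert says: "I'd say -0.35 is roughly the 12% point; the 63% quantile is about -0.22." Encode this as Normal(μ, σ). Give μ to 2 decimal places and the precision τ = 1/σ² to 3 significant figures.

μ = -0.25, τ = 134

The p-quantile of Normal(μ,σ) is μ + z_p·σ, with z_{0.12} = -1.175 and z_{0.63} = 0.3319.
Eliminate σ: μ = (z₂·x₁ − z₁·x₂)/(z₂ − z₁) = (0.3319·-0.35 − (-1.175)·-0.22)/1.507 = -0.25.
Then σ = (x₂ − x₁)/(z₂ − z₁) = (-0.22 − -0.35)/1.507 = 0.09.
Precision τ = 1/σ² = 1/0.08627² = 134.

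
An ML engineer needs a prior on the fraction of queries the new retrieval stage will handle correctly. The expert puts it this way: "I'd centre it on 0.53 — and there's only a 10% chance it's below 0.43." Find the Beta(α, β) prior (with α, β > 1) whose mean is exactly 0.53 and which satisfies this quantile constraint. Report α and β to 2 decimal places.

α ≈ 21.65, β ≈ 19.20

With mean 0.53 fixed, write α = 0.53s, β = 0.47s where s = α+β.
Need P(θ < 0.43) = 0.1 under Beta(0.53s, 0.47s). Normal approximation: (q−m)/√(m(1−m)/s) ≈ z_{0.1} = -1.28, so s ≈ 0.53·0.47·(-1.28)²/(0.43−0.53)² = 40.9.
At s = 40.9: P(θ<0.43) ≈ 0.100. Adjusting to match 0.1 gives s ≈ 40.84.
So α = 0.53·40.84 ≈ 21.65, β = 0.47·40.84 ≈ 19.20.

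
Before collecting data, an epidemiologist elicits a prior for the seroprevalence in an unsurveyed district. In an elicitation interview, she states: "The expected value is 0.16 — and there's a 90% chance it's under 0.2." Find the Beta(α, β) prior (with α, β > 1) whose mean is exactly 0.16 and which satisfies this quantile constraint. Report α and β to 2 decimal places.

With mean 0.16 fixed, write α = 0.16s, β = 0.84s where s = α+β.
Need P(θ < 0.2) = 0.9 under Beta(0.16s, 0.84s). Normal approximation: (q−m)/√(m(1−m)/s) ≈ z_{0.9} = 1.28, so s ≈ 0.16·0.84·(1.28)²/(0.2−0.16)² = 138.0.
At s = 138.0: P(θ<0.2) ≈ 0.896. Adjusting to match 0.9 gives s ≈ 143.92.
So α = 0.16·143.92 ≈ 23.03, β = 0.84·143.92 ≈ 120.90.

α ≈ 23.03, β ≈ 120.90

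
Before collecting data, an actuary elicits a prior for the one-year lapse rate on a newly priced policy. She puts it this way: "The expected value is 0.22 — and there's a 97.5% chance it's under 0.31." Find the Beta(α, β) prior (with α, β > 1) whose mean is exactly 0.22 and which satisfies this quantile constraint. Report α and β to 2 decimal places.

With mean 0.22 fixed, write α = 0.22s, β = 0.78s where s = α+β.
Need P(θ < 0.31) = 0.975 under Beta(0.22s, 0.78s). Normal approximation: (q−m)/√(m(1−m)/s) ≈ z_{0.975} = 1.96, so s ≈ 0.22·0.78·(1.96)²/(0.31−0.22)² = 81.4.
At s = 81.4: P(θ<0.31) ≈ 0.968. Adjusting to match 0.975 gives s ≈ 91.24.
So α = 0.22·91.24 ≈ 20.07, β = 0.78·91.24 ≈ 71.17.

α ≈ 20.07, β ≈ 71.17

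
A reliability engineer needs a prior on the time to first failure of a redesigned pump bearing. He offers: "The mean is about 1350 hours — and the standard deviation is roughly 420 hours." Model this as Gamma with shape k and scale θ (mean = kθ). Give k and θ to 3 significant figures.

For Gamma(k, scale θ): mean = kθ, variance = kθ², so CV = 1/√k.
CV = SD/mean = 420/1350 = 0.3111, hence k = 1/CV² = 10.3.
Then θ = mean/k = 1350/10.3 = 131.

k ≈ 10.3, θ ≈ 131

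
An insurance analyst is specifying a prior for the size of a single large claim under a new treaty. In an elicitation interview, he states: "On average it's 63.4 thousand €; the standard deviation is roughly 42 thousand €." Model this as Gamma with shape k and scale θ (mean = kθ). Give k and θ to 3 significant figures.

k ≈ 2.28, θ ≈ 27.8

For Gamma(k, scale θ): mean = kθ, variance = kθ², so CV = 1/√k.
CV = SD/mean = 42/63.4 = 0.6625, hence k = 1/CV² = 2.28.
Then θ = mean/k = 63.4/2.28 = 27.8.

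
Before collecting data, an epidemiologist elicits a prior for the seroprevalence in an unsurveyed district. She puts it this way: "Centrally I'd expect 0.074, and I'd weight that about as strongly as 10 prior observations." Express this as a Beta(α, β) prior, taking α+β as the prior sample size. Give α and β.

α = 0.74, β = 9.26

Under the effective-sample-size interpretation, Beta(α, β) has prior mean α/(α+β) and prior sample size α+β.
So α+β = 10 and α/(α+β) = 0.074, giving α = 0.074·10 = 0.74 and β = 10 − 0.74 = 9.26.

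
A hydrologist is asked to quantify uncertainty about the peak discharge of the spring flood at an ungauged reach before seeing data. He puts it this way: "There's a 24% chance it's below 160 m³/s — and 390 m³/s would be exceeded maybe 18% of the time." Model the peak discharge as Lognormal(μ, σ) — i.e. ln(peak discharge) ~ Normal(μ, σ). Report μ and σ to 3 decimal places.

μ ≈ 5.463, σ ≈ 0.549

If T ~ Lognormal(μ,σ) then ln T ~ Normal(μ,σ), so the p-quantile of ln T is μ + z_p·σ.
ln(160) = 5.075 and ln(390) = 5.966; z_{0.24} = -0.7063, z_{0.82} = 0.9154.
σ = (5.966 − 5.075)/(0.9154 − (-0.7063)) = 0.549.
μ = 5.075 − (-0.7063)·0.549 = 5.463.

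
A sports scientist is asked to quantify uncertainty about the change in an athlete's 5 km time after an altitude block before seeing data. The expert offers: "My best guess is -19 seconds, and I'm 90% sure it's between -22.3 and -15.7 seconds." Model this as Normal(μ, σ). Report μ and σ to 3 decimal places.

A symmetric 90% interval runs μ ± z·σ with z = 1.645.
Half-width = 3.3, so σ = 3.3/1.645 = 2.006.
μ is the stated best guess, -19.000.

μ = -19.000, σ = 2.006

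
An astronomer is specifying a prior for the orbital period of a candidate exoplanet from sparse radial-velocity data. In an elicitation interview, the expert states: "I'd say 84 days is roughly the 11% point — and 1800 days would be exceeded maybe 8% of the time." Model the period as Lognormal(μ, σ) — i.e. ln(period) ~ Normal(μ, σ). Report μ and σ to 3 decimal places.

If T ~ Lognormal(μ,σ) then ln T ~ Normal(μ,σ), so the p-quantile of ln T is μ + z_p·σ.
ln(84) = 4.431 and ln(1800) = 7.496; z_{0.11} = -1.227, z_{0.92} = 1.405.
σ = (7.496 − 4.431)/(1.405 − (-1.227)) = 1.165.
μ = 4.431 − (-1.227)·1.165 = 5.859.

μ ≈ 5.859, σ ≈ 1.165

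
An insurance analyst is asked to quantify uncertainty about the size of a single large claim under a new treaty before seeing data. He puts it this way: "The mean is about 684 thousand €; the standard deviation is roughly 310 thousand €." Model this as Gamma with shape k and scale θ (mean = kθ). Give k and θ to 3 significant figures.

k ≈ 4.87, θ ≈ 140

For Gamma(k, scale θ): mean = kθ, variance = kθ², so CV = 1/√k.
CV = SD/mean = 310/684 = 0.4532, hence k = 1/CV² = 4.87.
Then θ = mean/k = 684/4.87 = 140.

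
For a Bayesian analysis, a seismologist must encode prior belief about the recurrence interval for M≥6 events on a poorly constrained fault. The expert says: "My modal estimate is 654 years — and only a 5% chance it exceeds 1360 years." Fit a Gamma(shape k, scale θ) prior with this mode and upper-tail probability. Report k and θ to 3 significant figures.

Gamma(k,θ) with k>1 has mode (k−1)θ, so θ = 654/(k−1).
Need P(X < 1360) = 0.95 with θ tied to k this way. Start at k = 2, θ = 654: P(X<1360) ≈ 0.615.
Too low — raise k to concentrate. Iterating converges to k ≈ 6.16.
Then θ = 654/(6.16−1) ≈ 127.

k ≈ 6.16, θ ≈ 127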